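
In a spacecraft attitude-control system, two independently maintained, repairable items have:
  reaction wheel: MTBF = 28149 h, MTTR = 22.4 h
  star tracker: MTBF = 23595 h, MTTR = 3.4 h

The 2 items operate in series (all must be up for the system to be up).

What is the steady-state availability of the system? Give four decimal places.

0.9991

A(reaction wheel) = MTBF/(MTBF+MTTR) = 28149/(28149+22.4) = 0.999205
A(star tracker) = MTBF/(MTBF+MTTR) = 23595/(23595+3.4) = 0.999856
Series availability: 0.999205 × 0.999856 = 0.9991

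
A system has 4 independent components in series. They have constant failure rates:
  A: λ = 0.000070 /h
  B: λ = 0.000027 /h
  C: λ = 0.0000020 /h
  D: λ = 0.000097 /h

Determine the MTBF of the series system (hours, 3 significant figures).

5100

Series of exponential components: λ_sys = Σ λ_i
λ_sys = 0.000070 + 0.000027 + 0.0000020 + 0.000097 = 1.9600e-04 /h
MTBF = 1 / λ_sys = 5100 h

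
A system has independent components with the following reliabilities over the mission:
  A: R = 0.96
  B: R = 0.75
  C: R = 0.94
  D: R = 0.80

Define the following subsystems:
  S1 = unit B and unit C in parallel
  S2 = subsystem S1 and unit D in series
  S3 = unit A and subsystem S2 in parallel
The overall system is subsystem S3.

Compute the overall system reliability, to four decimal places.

Parallel (B and C): 1 − (1 − 0.750000)(1 − 0.940000) = 0.985000
Series ([0.985000] and D): 0.985000 × 0.800000 = 0.788000
Parallel (A and [0.788000]): 1 − (1 − 0.960000)(1 − 0.788000) = 0.9915

0.9915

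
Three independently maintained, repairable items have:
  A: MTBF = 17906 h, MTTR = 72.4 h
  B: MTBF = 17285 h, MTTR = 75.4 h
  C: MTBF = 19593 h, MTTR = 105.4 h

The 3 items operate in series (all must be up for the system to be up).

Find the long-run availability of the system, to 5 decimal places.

A(A) = MTBF/(MTBF+MTTR) = 17906/(17906+72.4) = 0.995973
A(B) = MTBF/(MTBF+MTTR) = 17285/(17285+75.4) = 0.995657
A(C) = MTBF/(MTBF+MTTR) = 19593/(19593+105.4) = 0.994649
Series availability: 0.995973 × 0.995657 × 0.994649 = 0.98634

0.98634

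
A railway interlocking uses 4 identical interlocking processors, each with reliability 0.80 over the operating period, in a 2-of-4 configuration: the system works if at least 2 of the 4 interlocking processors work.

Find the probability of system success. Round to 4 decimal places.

R = Σ_{i=2}^{4} C(4,i) p^i (1−p)^{4−i} with p = 0.80
C(4,2)·0.80^2·0.20^2 = 0.153600
C(4,3)·0.80^3·0.20^1 = 0.409600
C(4,4)·0.80^4·0.20^0 = 0.409600
Sum = 0.9728

0.9728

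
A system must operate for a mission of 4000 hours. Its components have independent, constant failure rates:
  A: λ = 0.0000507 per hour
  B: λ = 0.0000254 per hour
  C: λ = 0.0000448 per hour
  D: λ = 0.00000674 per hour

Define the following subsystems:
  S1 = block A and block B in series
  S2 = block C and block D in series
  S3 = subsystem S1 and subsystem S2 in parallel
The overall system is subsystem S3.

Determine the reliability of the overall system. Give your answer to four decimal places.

R(A) = exp(−0.0000507 × 4000) = 0.816442
R(B) = exp(−0.0000254 × 4000) = 0.903391
R(C) = exp(−0.0000448 × 4000) = 0.835939
R(D) = exp(−0.00000674 × 4000) = 0.973400
Series (A and B): 0.816442 × 0.903391 = 0.737566
Series (C and D): 0.835939 × 0.973400 = 0.813703
Parallel ([0.737566] and [0.813703]): 1 − (1 − 0.737566)(1 − 0.813703) = 0.9511

0.9511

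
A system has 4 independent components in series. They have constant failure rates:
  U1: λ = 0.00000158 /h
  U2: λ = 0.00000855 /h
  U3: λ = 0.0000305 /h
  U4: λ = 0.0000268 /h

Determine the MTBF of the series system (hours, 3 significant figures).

Series of exponential components: λ_sys = Σ λ_i
λ_sys = 0.00000158 + 0.00000855 + 0.0000305 + 0.0000268 = 6.7430e-05 /h
MTBF = 1 / λ_sys = 14800 h

14800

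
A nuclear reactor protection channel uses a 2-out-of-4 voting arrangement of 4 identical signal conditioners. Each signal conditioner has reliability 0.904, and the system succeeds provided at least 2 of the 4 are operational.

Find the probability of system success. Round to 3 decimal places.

R = Σ_{i=2}^{4} C(4,i) p^i (1−p)^{4−i} with p = 0.904
C(4,2)·0.904^2·0.096^2 = 0.04519
C(4,3)·0.904^3·0.096^1 = 0.28369
C(4,4)·0.904^4·0.096^0 = 0.66784
Sum = 0.997

0.997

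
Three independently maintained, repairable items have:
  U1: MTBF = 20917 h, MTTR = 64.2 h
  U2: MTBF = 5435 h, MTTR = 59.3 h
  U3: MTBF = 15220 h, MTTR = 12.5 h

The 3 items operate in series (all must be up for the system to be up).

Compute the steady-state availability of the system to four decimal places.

A(U1) = MTBF/(MTBF+MTTR) = 20917/(20917+64.2) = 0.996940
A(U2) = MTBF/(MTBF+MTTR) = 5435/(5435+59.3) = 0.989207
A(U3) = MTBF/(MTBF+MTTR) = 15220/(15220+12.5) = 0.999179
Series availability: 0.996940 × 0.989207 × 0.999179 = 0.9854

0.9854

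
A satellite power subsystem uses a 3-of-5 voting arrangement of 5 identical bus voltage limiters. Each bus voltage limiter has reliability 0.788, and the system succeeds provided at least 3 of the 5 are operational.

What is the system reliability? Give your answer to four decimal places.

R = Σ_{i=3}^{5} C(5,i) p^i (1−p)^{5−i} with p = 0.788
C(5,3)·0.788^3·0.212^2 = 0.219913
C(5,4)·0.788^4·0.212^1 = 0.408706
C(5,5)·0.788^5·0.212^0 = 0.303830
Sum = 0.9324

0.9324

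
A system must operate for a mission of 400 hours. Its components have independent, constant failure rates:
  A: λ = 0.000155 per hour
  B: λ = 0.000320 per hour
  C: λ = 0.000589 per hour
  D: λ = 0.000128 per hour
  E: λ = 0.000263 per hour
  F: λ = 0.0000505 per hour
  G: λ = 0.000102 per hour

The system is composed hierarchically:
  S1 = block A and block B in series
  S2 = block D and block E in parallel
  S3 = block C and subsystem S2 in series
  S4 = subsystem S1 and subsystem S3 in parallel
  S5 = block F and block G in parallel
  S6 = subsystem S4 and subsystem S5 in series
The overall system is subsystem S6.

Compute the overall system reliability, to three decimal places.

0.962

R(A) = exp(−0.000155 × 400) = 0.93988
R(B) = exp(−0.000320 × 400) = 0.87985
R(C) = exp(−0.000589 × 400) = 0.79010
R(D) = exp(−0.000128 × 400) = 0.95009
R(E) = exp(−0.000263 × 400) = 0.90014
R(F) = exp(−0.0000505 × 400) = 0.98000
R(G) = exp(−0.000102 × 400) = 0.96002
Series (A and B): 0.93988 × 0.87985 = 0.82695
Parallel (D and E): 1 − (1 − 0.95009)(1 − 0.90014) = 0.99502
Series (C and [0.99502]): 0.79010 × 0.99502 = 0.78617
Parallel ([0.82695] and [0.78617]): 1 − (1 − 0.82695)(1 − 0.78617) = 0.96300
Parallel (F and G): 1 − (1 − 0.98000)(1 − 0.96002) = 0.99920
Series ([0.96300] and [0.99920]): 0.96300 × 0.99920 = 0.962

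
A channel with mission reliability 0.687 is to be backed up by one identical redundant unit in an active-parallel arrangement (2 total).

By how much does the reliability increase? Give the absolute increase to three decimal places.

0.215

R_before = 0.687
R_after = 1 − (1 − 0.687)^2 = 0.902
ΔR = 0.902 − 0.687 = 0.215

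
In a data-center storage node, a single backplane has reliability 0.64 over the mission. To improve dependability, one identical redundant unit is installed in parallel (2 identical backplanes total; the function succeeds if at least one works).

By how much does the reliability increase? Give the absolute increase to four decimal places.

0.2304

R_before = 0.64
R_after = 1 − (1 − 0.64)^2 = 0.8704
ΔR = 0.8704 − 0.64 = 0.2304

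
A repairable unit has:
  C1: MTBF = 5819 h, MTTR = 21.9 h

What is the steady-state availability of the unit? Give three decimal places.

A(C1) = MTBF/(MTBF+MTTR) = 5819/(5819+21.9) = 0.996

0.996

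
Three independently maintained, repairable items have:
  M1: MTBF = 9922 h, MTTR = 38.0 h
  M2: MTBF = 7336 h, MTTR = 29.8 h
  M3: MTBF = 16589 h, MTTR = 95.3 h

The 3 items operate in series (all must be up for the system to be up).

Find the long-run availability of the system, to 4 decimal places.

0.9865

A(M1) = MTBF/(MTBF+MTTR) = 9922/(9922+38.0) = 0.996185
A(M2) = MTBF/(MTBF+MTTR) = 7336/(7336+29.8) = 0.995954
A(M3) = MTBF/(MTBF+MTTR) = 16589/(16589+95.3) = 0.994288
Series availability: 0.996185 × 0.995954 × 0.994288 = 0.9865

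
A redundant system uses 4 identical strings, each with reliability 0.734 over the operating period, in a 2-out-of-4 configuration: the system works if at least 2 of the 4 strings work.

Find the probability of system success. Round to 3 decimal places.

0.940

R = Σ_{i=2}^{4} C(4,i) p^i (1−p)^{4−i} with p = 0.734
C(4,2)·0.734^2·0.266^2 = 0.22872
C(4,3)·0.734^3·0.266^1 = 0.42076
C(4,4)·0.734^4·0.266^0 = 0.29026
Sum = 0.940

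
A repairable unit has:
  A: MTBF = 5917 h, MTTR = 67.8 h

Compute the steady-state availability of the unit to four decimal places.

0.9887

A(A) = MTBF/(MTBF+MTTR) = 5917/(5917+67.8) = 0.9887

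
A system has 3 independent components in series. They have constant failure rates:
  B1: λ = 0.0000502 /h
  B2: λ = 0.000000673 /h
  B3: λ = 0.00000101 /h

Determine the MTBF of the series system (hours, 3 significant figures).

Series of exponential components: λ_sys = Σ λ_i
λ_sys = 0.0000502 + 0.000000673 + 0.00000101 = 5.1883e-05 /h
MTBF = 1 / λ_sys = 19300 h

19300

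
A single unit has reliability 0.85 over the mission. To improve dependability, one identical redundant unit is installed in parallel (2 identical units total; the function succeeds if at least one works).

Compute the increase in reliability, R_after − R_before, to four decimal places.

0.1275

R_before = 0.85
R_after = 1 − (1 − 0.85)^2 = 0.9775
ΔR = 0.9775 − 0.85 = 0.1275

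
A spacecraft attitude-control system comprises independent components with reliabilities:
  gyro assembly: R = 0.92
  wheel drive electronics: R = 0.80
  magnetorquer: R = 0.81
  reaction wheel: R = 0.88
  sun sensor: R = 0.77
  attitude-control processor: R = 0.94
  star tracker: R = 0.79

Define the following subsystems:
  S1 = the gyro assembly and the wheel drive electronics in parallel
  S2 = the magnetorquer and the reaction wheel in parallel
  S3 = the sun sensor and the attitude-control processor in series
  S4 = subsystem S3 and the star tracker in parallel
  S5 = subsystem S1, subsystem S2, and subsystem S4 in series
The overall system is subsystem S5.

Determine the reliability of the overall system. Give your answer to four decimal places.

0.9058

Parallel (gyro assembly and wheel drive electronics): 1 − (1 − 0.920000)(1 − 0.800000) = 0.984000
Parallel (magnetorquer and reaction wheel): 1 − (1 − 0.810000)(1 − 0.880000) = 0.977200
Series (sun sensor and attitude-control processor): 0.770000 × 0.940000 = 0.723800
Parallel ([0.723800] and star tracker): 1 − (1 − 0.723800)(1 − 0.790000) = 0.941998
Series ([0.984000], [0.977200], and [0.941998]): 0.984000 × 0.977200 × 0.941998 = 0.9058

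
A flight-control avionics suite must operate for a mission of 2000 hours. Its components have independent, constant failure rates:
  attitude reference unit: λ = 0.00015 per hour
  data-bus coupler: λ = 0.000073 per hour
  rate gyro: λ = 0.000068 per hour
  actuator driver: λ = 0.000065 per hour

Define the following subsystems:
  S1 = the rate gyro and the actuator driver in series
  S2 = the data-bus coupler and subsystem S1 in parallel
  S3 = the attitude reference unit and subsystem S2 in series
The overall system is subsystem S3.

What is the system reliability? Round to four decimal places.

0.7173

R(attitude reference unit) = exp(−0.00015 × 2000) = 0.740818
R(data-bus coupler) = exp(−0.000073 × 2000) = 0.864158
R(rate gyro) = exp(−0.000068 × 2000) = 0.872843
R(actuator driver) = exp(−0.000065 × 2000) = 0.878095
Series (rate gyro and actuator driver): 0.872843 × 0.878095 = 0.766439
Parallel (data-bus coupler and [0.766439]): 1 − (1 − 0.864158)(1 − 0.766439) = 0.968273
Series (attitude reference unit and [0.968273]): 0.740818 × 0.968273 = 0.7173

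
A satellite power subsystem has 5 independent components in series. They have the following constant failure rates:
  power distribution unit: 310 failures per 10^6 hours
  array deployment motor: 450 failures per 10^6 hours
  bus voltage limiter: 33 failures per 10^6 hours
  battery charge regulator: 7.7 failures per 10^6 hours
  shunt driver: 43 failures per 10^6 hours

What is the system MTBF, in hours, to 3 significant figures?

1190

Series of exponential components: λ_sys = Σ λ_i
λ_sys = 0.00031 + 0.00045 + 0.000033 + 0.0000077 + 0.000043 = 8.4370e-04 /h
MTBF = 1 / λ_sys = 1190 h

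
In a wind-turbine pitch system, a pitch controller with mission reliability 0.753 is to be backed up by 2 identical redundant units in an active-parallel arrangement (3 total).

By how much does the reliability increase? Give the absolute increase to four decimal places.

0.2319

R_before = 0.753
R_after = 1 − (1 − 0.753)^3 = 0.9849
ΔR = 0.9849 − 0.753 = 0.2319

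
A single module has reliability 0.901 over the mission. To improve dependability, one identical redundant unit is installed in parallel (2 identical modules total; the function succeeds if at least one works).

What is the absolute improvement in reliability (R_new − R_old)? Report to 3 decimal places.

R_before = 0.901
R_after = 1 − (1 − 0.901)^2 = 0.990
ΔR = 0.990 − 0.901 = 0.089

0.089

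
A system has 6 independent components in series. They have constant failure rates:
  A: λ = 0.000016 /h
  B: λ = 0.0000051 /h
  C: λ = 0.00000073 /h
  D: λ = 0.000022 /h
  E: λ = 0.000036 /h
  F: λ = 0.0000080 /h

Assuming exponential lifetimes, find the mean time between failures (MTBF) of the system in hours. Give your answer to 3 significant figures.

11400

Series of exponential components: λ_sys = Σ λ_i
λ_sys = 0.000016 + 0.0000051 + 0.00000073 + 0.000022 + 0.000036 + 0.0000080 = 8.7830e-05 /h
MTBF = 1 / λ_sys = 11400 h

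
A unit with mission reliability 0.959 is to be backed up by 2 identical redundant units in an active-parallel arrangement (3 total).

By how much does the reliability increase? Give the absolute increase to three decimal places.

0.041

R_before = 0.959
R_after = 1 − (1 − 0.959)^3 = 1.000
ΔR = 1.000 − 0.959 = 0.041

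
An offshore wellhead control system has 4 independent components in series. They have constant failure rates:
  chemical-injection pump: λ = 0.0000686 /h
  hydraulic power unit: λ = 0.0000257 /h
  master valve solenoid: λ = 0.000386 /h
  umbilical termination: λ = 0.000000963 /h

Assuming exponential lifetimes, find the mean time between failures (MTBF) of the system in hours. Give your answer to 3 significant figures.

2080

Series of exponential components: λ_sys = Σ λ_i
λ_sys = 0.0000686 + 0.0000257 + 0.000386 + 0.000000963 = 4.8126e-04 /h
MTBF = 1 / λ_sys = 2080 h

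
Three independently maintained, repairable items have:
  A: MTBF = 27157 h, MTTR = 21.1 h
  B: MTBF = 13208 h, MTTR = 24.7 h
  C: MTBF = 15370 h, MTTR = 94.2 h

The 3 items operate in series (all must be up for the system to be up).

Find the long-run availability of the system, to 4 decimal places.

A(A) = MTBF/(MTBF+MTTR) = 27157/(27157+21.1) = 0.999224
A(B) = MTBF/(MTBF+MTTR) = 13208/(13208+24.7) = 0.998133
A(C) = MTBF/(MTBF+MTTR) = 15370/(15370+94.2) = 0.993909
Series availability: 0.999224 × 0.998133 × 0.993909 = 0.9913

0.9913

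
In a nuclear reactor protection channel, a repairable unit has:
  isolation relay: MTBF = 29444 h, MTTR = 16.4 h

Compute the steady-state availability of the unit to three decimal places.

0.999

A(isolation relay) = MTBF/(MTBF+MTTR) = 29444/(29444+16.4) = 0.999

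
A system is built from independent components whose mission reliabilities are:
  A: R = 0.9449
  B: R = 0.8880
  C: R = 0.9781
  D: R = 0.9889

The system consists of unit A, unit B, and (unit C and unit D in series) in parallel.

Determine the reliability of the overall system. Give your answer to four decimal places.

0.9998

Series (C and D): 0.978100 × 0.988900 = 0.967243
Parallel (A, B, and [0.967243]): 1 − (1 − 0.944900)(1 − 0.888000)(1 − 0.967243) = 0.9998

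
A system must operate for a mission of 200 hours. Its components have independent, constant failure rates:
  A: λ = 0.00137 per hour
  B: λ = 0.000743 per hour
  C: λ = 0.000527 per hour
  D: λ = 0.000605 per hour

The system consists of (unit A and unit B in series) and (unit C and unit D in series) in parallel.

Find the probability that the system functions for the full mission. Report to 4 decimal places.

R(A) = exp(−0.00137 × 200) = 0.760332
R(B) = exp(−0.000743 × 200) = 0.861914
R(C) = exp(−0.000527 × 200) = 0.899964
R(D) = exp(−0.000605 × 200) = 0.886034
Series (A and B): 0.760332 × 0.861914 = 0.655341
Series (C and D): 0.899964 × 0.886034 = 0.797399
Parallel ([0.655341] and [0.797399]): 1 − (1 − 0.655341)(1 − 0.797399) = 0.9302

0.9302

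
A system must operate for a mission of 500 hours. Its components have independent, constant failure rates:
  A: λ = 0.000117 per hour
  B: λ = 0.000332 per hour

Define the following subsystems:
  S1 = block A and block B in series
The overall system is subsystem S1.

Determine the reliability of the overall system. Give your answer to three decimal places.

R(A) = exp(−0.000117 × 500) = 0.94318
R(B) = exp(−0.000332 × 500) = 0.84705
Series (A and B): 0.94318 × 0.84705 = 0.799

0.799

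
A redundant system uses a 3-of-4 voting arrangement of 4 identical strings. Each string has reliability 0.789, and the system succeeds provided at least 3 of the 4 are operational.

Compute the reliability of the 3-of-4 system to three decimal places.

0.802

R = Σ_{i=3}^{4} C(4,i) p^i (1−p)^{4−i} with p = 0.789
C(4,3)·0.789^3·0.211^1 = 0.41455
C(4,4)·0.789^4·0.211^0 = 0.38753
Sum = 0.802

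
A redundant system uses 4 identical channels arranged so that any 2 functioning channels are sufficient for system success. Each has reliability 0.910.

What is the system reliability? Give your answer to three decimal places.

0.997

R = Σ_{i=2}^{4} C(4,i) p^i (1−p)^{4−i} with p = 0.910
C(4,2)·0.910^2·0.090^2 = 0.04025
C(4,3)·0.910^3·0.090^1 = 0.27129
C(4,4)·0.910^4·0.090^0 = 0.68575
Sum = 0.997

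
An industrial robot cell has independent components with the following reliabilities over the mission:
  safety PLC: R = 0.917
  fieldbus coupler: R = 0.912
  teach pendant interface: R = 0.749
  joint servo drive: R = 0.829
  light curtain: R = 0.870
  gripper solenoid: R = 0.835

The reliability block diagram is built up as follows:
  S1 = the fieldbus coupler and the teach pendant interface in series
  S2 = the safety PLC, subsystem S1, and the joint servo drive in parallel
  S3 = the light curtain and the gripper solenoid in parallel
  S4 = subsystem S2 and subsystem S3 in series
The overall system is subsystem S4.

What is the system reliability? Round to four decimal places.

Series (fieldbus coupler and teach pendant interface): 0.912000 × 0.749000 = 0.683088
Parallel (safety PLC, [0.683088], and joint servo drive): 1 − (1 − 0.917000)(1 − 0.683088)(1 − 0.829000) = 0.995502
Parallel (light curtain and gripper solenoid): 1 − (1 − 0.870000)(1 − 0.835000) = 0.978550
Series ([0.995502] and [0.978550]): 0.995502 × 0.978550 = 0.9741

0.9741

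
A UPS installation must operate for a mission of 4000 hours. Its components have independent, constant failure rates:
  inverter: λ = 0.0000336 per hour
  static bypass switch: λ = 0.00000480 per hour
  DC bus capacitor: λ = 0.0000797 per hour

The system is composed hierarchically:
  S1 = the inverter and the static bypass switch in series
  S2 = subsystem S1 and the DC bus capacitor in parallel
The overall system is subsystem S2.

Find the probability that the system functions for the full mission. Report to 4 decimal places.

R(inverter) = exp(−0.0000336 × 4000) = 0.874240
R(static bypass switch) = exp(−0.00000480 × 4000) = 0.980983
R(DC bus capacitor) = exp(−0.0000797 × 4000) = 0.727021
Series (inverter and static bypass switch): 0.874240 × 0.980983 = 0.857615
Parallel ([0.857615] and DC bus capacitor): 1 − (1 − 0.857615)(1 − 0.727021) = 0.9611

0.9611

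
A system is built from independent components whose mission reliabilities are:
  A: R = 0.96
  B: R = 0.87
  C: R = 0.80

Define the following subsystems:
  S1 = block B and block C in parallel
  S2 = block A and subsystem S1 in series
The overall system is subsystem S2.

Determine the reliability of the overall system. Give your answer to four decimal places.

0.9350

Parallel (B and C): 1 − (1 − 0.870000)(1 − 0.800000) = 0.974000
Series (A and [0.974000]): 0.960000 × 0.974000 = 0.9350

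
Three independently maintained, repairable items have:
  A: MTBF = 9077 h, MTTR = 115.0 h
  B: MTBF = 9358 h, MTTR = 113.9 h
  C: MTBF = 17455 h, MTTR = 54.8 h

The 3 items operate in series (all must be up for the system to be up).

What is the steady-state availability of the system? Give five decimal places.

0.97256

A(A) = MTBF/(MTBF+MTTR) = 9077/(9077+115.0) = 0.987489
A(B) = MTBF/(MTBF+MTTR) = 9358/(9358+113.9) = 0.987975
A(C) = MTBF/(MTBF+MTTR) = 17455/(17455+54.8) = 0.996870
Series availability: 0.987489 × 0.987975 × 0.996870 = 0.97256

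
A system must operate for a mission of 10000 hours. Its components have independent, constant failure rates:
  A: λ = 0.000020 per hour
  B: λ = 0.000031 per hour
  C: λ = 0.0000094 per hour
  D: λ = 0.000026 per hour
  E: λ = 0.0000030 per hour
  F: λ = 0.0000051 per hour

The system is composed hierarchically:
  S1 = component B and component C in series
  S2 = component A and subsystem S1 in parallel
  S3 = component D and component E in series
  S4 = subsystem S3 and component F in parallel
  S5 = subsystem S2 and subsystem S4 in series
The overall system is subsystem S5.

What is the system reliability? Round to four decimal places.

R(A) = exp(−0.000020 × 10000) = 0.818731
R(B) = exp(−0.000031 × 10000) = 0.733447
R(C) = exp(−0.0000094 × 10000) = 0.910283
R(D) = exp(−0.000026 × 10000) = 0.771052
R(E) = exp(−0.0000030 × 10000) = 0.970446
R(F) = exp(−0.0000051 × 10000) = 0.950279
Series (B and C): 0.733447 × 0.910283 = 0.667644
Parallel (A and [0.667644]): 1 − (1 − 0.818731)(1 − 0.667644) = 0.939754
Series (D and E): 0.771052 × 0.970446 = 0.748264
Parallel ([0.748264] and F): 1 − (1 − 0.748264)(1 − 0.950279) = 0.987483
Series ([0.939754] and [0.987483]): 0.939754 × 0.987483 = 0.9280

0.9280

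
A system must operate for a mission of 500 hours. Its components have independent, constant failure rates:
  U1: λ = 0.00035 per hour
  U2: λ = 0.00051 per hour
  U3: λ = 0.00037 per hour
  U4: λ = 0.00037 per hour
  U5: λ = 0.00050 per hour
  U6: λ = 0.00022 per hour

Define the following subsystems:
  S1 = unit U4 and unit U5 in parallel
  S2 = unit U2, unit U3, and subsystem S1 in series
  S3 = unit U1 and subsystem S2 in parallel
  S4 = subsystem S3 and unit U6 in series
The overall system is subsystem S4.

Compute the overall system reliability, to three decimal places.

R(U1) = exp(−0.00035 × 500) = 0.83946
R(U2) = exp(−0.00051 × 500) = 0.77492
R(U3) = exp(−0.00037 × 500) = 0.83110
R(U4) = exp(−0.00037 × 500) = 0.83110
R(U5) = exp(−0.00050 × 500) = 0.77880
R(U6) = exp(−0.00022 × 500) = 0.89583
Parallel (U4 and U5): 1 − (1 − 0.83110)(1 − 0.77880) = 0.96264
Series (U2, U3, and [0.96264]): 0.77492 × 0.83110 × 0.96264 = 0.61997
Parallel (U1 and [0.61997]): 1 − (1 − 0.83946)(1 − 0.61997) = 0.93899
Series ([0.93899] and U6): 0.93899 × 0.89583 = 0.841

0.841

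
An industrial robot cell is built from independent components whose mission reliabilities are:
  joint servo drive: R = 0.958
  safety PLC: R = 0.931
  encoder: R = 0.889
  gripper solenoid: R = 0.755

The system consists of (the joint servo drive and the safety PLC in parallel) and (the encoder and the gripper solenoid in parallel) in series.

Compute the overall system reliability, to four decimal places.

Parallel (joint servo drive and safety PLC): 1 − (1 − 0.958000)(1 − 0.931000) = 0.997102
Parallel (encoder and gripper solenoid): 1 − (1 − 0.889000)(1 − 0.755000) = 0.972805
Series ([0.997102] and [0.972805]): 0.997102 × 0.972805 = 0.9700

0.9700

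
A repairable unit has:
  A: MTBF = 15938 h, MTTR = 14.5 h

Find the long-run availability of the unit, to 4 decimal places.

A(A) = MTBF/(MTBF+MTTR) = 15938/(15938+14.5) = 0.9991

0.9991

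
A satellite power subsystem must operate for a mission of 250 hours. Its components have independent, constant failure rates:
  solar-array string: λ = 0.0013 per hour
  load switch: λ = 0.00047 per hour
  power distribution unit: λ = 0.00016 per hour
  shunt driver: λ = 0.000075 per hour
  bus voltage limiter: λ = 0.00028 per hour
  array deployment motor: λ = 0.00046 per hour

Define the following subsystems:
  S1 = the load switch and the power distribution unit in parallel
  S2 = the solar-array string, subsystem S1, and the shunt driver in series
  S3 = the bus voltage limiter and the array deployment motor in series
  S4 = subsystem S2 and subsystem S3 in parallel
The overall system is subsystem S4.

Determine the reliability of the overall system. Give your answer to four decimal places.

0.9503

R(solar-array string) = exp(−0.0013 × 250) = 0.722527
R(load switch) = exp(−0.00047 × 250) = 0.889141
R(power distribution unit) = exp(−0.00016 × 250) = 0.960789
R(shunt driver) = exp(−0.000075 × 250) = 0.981425
R(bus voltage limiter) = exp(−0.00028 × 250) = 0.932394
R(array deployment motor) = exp(−0.00046 × 250) = 0.891366
Parallel (load switch and power distribution unit): 1 − (1 − 0.889141)(1 − 0.960789) = 0.995653
Series (solar-array string, [0.995653], and shunt driver): 0.722527 × 0.995653 × 0.981425 = 0.706024
Series (bus voltage limiter and array deployment motor): 0.932394 × 0.891366 = 0.831104
Parallel ([0.706024] and [0.831104]): 1 − (1 − 0.706024)(1 − 0.831104) = 0.9503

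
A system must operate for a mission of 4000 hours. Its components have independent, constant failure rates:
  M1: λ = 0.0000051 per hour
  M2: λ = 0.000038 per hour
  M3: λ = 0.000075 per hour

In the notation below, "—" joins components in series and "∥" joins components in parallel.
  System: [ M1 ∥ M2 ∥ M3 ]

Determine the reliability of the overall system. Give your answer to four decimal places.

0.9993

R(M1) = exp(−0.0000051 × 4000) = 0.979807
R(M2) = exp(−0.000038 × 4000) = 0.858988
R(M3) = exp(−0.000075 × 4000) = 0.740818
Parallel (M1, M2, and M3): 1 − (1 − 0.979807)(1 − 0.858988)(1 − 0.740818) = 0.9993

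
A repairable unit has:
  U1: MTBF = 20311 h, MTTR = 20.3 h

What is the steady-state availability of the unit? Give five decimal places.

A(U1) = MTBF/(MTBF+MTTR) = 20311/(20311+20.3) = 0.99900

0.99900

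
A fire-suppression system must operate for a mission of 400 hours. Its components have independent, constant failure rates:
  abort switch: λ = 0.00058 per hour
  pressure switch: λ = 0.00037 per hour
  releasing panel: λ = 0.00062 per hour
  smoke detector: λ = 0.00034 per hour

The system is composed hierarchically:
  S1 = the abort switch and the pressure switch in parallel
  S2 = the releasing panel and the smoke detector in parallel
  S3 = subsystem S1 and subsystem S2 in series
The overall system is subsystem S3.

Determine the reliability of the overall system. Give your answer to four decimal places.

R(abort switch) = exp(−0.00058 × 400) = 0.792946
R(pressure switch) = exp(−0.00037 × 400) = 0.862431
R(releasing panel) = exp(−0.00062 × 400) = 0.780360
R(smoke detector) = exp(−0.00034 × 400) = 0.872843
Parallel (abort switch and pressure switch): 1 − (1 − 0.792946)(1 − 0.862431) = 0.971516
Parallel (releasing panel and smoke detector): 1 − (1 − 0.780360)(1 − 0.872843) = 0.972071
Series ([0.971516] and [0.972071]): 0.971516 × 0.972071 = 0.9444

0.9444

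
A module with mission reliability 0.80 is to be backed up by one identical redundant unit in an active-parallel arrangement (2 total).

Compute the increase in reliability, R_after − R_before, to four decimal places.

R_before = 0.80
R_after = 1 − (1 − 0.80)^2 = 0.9600
ΔR = 0.9600 − 0.80 = 0.1600

0.1600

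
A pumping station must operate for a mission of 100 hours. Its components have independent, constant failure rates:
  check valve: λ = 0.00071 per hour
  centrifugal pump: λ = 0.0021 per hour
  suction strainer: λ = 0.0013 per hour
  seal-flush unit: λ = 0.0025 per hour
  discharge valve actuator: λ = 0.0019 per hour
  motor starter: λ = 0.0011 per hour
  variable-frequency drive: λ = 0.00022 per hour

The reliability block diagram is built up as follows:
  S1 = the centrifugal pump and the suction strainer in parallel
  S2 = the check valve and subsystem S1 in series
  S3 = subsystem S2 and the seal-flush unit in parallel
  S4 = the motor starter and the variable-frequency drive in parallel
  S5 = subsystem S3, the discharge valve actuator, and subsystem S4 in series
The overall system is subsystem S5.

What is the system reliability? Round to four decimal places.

0.8087

R(check valve) = exp(−0.00071 × 100) = 0.931462
R(centrifugal pump) = exp(−0.0021 × 100) = 0.810584
R(suction strainer) = exp(−0.0013 × 100) = 0.878095
R(seal-flush unit) = exp(−0.0025 × 100) = 0.778801
R(discharge valve actuator) = exp(−0.0019 × 100) = 0.826959
R(motor starter) = exp(−0.0011 × 100) = 0.895834
R(variable-frequency drive) = exp(−0.00022 × 100) = 0.978240
Parallel (centrifugal pump and suction strainer): 1 − (1 − 0.810584)(1 − 0.878095) = 0.976909
Series (check valve and [0.976909]): 0.931462 × 0.976909 = 0.909954
Parallel ([0.909954] and seal-flush unit): 1 − (1 − 0.909954)(1 − 0.778801) = 0.980082
Parallel (motor starter and variable-frequency drive): 1 − (1 − 0.895834)(1 − 0.978240) = 0.997733
Series ([0.980082], discharge valve actuator, and [0.997733]): 0.980082 × 0.826959 × 0.997733 = 0.8087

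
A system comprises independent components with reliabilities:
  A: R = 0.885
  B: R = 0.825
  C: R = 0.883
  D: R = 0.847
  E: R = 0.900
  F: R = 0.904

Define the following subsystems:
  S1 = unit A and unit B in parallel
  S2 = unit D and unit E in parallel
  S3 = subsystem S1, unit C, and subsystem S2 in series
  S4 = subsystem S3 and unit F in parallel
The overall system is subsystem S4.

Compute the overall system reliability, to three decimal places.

Parallel (A and B): 1 − (1 − 0.88500)(1 − 0.82500) = 0.97988
Parallel (D and E): 1 − (1 − 0.84700)(1 − 0.90000) = 0.98470
Series ([0.97988], C, and [0.98470]): 0.97988 × 0.88300 × 0.98470 = 0.85200
Parallel ([0.85200] and F): 1 − (1 − 0.85200)(1 − 0.90400) = 0.986

0.986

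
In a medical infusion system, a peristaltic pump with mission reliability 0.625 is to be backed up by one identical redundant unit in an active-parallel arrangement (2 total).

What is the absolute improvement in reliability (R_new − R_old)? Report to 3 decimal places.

0.234

R_before = 0.625
R_after = 1 − (1 − 0.625)^2 = 0.859
ΔR = 0.859 − 0.625 = 0.234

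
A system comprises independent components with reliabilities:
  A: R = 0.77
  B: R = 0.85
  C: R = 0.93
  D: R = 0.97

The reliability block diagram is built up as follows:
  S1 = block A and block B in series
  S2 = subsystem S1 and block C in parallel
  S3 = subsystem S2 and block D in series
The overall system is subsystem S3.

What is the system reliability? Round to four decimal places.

0.9465

Series (A and B): 0.770000 × 0.850000 = 0.654500
Parallel ([0.654500] and C): 1 − (1 − 0.654500)(1 − 0.930000) = 0.975815
Series ([0.975815] and D): 0.975815 × 0.970000 = 0.9465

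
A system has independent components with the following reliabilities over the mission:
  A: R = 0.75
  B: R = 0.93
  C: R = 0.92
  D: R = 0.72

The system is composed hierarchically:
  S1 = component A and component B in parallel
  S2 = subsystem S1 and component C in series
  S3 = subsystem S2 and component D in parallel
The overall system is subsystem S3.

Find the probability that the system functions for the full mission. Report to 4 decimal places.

0.9731

Parallel (A and B): 1 − (1 − 0.750000)(1 − 0.930000) = 0.982500
Series ([0.982500] and C): 0.982500 × 0.920000 = 0.903900
Parallel ([0.903900] and D): 1 − (1 − 0.903900)(1 − 0.720000) = 0.9731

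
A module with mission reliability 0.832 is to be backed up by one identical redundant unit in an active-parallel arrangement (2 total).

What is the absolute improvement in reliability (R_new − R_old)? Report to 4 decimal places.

0.1398

R_before = 0.832
R_after = 1 − (1 − 0.832)^2 = 0.9718
ΔR = 0.9718 − 0.832 = 0.1398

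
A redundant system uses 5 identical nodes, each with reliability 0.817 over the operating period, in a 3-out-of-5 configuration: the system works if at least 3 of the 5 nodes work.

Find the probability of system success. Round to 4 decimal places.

0.9543

R = Σ_{i=3}^{5} C(5,i) p^i (1−p)^{5−i} with p = 0.817
C(5,3)·0.817^3·0.183^2 = 0.182628
C(5,4)·0.817^4·0.183^1 = 0.407671
C(5,5)·0.817^5·0.183^0 = 0.364007
Sum = 0.9543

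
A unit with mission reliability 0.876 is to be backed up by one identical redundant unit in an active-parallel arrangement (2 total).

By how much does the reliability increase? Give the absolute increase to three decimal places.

0.109

R_before = 0.876
R_after = 1 − (1 − 0.876)^2 = 0.985
ΔR = 0.985 − 0.876 = 0.109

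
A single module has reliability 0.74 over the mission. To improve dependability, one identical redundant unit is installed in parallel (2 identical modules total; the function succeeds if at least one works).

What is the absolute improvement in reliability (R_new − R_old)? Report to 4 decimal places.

R_before = 0.74
R_after = 1 − (1 − 0.74)^2 = 0.9324
ΔR = 0.9324 − 0.74 = 0.1924

0.1924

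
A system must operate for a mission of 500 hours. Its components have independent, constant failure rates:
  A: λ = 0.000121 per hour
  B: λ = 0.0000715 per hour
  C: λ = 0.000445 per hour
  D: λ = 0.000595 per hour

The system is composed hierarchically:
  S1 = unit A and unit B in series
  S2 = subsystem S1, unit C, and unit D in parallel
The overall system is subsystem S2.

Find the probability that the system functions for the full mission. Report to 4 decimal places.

0.9953

R(A) = exp(−0.000121 × 500) = 0.941294
R(B) = exp(−0.0000715 × 500) = 0.964881
R(C) = exp(−0.000445 × 500) = 0.800515
R(D) = exp(−0.000595 × 500) = 0.742673
Series (A and B): 0.941294 × 0.964881 = 0.908237
Parallel ([0.908237], C, and D): 1 − (1 − 0.908237)(1 − 0.800515)(1 − 0.742673) = 0.9953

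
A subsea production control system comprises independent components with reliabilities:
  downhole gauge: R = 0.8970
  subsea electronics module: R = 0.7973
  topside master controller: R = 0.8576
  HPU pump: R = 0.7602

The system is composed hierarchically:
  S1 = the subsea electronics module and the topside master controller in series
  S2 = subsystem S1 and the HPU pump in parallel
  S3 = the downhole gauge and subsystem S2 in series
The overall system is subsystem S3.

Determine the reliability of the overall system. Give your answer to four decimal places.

0.8290

Series (subsea electronics module and topside master controller): 0.797300 × 0.857600 = 0.683764
Parallel ([0.683764] and HPU pump): 1 − (1 − 0.683764)(1 − 0.760200) = 0.924167
Series (downhole gauge and [0.924167]): 0.897000 × 0.924167 = 0.8290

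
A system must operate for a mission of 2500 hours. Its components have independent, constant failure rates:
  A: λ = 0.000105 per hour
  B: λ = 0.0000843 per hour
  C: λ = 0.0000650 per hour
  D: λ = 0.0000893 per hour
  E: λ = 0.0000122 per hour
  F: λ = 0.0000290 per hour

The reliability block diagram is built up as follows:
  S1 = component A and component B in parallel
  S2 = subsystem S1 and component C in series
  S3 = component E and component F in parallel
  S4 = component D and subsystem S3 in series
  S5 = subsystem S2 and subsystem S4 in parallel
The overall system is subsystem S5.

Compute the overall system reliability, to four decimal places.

0.9622

R(A) = exp(−0.000105 × 2500) = 0.769126
R(B) = exp(−0.0000843 × 2500) = 0.809977
R(C) = exp(−0.0000650 × 2500) = 0.850016
R(D) = exp(−0.0000893 × 2500) = 0.799915
R(E) = exp(−0.0000122 × 2500) = 0.969960
R(F) = exp(−0.0000290 × 2500) = 0.930066
Parallel (A and B): 1 − (1 − 0.769126)(1 − 0.809977) = 0.956129
Series ([0.956129] and C): 0.956129 × 0.850016 = 0.812725
Parallel (E and F): 1 − (1 − 0.969960)(1 − 0.930066) = 0.997899
Series (D and [0.997899]): 0.799915 × 0.997899 = 0.798234
Parallel ([0.812725] and [0.798234]): 1 − (1 − 0.812725)(1 − 0.798234) = 0.9622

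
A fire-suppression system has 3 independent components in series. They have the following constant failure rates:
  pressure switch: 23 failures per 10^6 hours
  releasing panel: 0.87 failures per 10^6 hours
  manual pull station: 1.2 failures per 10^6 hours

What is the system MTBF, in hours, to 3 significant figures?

39900

Series of exponential components: λ_sys = Σ λ_i
λ_sys = 0.000023 + 0.00000087 + 0.0000012 = 2.5070e-05 /h
MTBF = 1 / λ_sys = 39900 h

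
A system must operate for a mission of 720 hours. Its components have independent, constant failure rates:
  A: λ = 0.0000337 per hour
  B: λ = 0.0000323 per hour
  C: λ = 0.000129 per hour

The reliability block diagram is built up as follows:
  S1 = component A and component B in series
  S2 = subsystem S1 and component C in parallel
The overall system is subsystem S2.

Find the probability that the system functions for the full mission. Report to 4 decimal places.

0.9959

R(A) = exp(−0.0000337 × 720) = 0.976028
R(B) = exp(−0.0000323 × 720) = 0.977012
R(C) = exp(−0.000129 × 720) = 0.911303
Series (A and B): 0.976028 × 0.977012 = 0.953591
Parallel ([0.953591] and C): 1 − (1 − 0.953591)(1 − 0.911303) = 0.9959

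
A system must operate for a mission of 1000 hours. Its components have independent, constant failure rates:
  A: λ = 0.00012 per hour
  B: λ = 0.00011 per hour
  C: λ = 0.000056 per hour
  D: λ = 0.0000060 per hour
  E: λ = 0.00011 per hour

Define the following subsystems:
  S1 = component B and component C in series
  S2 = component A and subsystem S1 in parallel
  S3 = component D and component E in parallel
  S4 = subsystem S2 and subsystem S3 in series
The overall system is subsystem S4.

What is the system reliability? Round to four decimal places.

R(A) = exp(−0.00012 × 1000) = 0.886920
R(B) = exp(−0.00011 × 1000) = 0.895834
R(C) = exp(−0.000056 × 1000) = 0.945539
R(D) = exp(−0.0000060 × 1000) = 0.994018
R(E) = exp(−0.00011 × 1000) = 0.895834
Series (B and C): 0.895834 × 0.945539 = 0.847046
Parallel (A and [0.847046]): 1 − (1 − 0.886920)(1 − 0.847046) = 0.982704
Parallel (D and E): 1 − (1 − 0.994018)(1 − 0.895834) = 0.999377
Series ([0.982704] and [0.999377]): 0.982704 × 0.999377 = 0.9821

0.9821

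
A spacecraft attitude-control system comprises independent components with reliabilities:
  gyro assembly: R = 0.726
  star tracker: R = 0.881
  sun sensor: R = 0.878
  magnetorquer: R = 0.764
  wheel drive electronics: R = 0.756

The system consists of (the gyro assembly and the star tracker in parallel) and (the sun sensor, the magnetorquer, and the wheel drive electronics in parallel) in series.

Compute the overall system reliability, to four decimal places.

0.9606

Parallel (gyro assembly and star tracker): 1 − (1 − 0.726000)(1 − 0.881000) = 0.967394
Parallel (sun sensor, magnetorquer, and wheel drive electronics): 1 − (1 − 0.878000)(1 − 0.764000)(1 − 0.756000) = 0.992975
Series ([0.967394] and [0.992975]): 0.967394 × 0.992975 = 0.9606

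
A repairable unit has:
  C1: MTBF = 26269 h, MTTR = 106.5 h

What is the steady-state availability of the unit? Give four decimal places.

A(C1) = MTBF/(MTBF+MTTR) = 26269/(26269+106.5) = 0.9960

0.9960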